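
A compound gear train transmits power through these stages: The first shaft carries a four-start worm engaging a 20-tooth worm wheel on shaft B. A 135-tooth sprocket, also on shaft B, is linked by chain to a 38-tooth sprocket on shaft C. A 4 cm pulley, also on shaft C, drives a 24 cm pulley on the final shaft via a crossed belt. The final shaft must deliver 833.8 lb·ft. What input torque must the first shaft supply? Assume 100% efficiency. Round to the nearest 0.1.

Overall ratio R = 5 × 0.28148 × 6 = 8.4444.
Input torque = output torque / R = 833.8 / 8.4444 = 98.739 lb·ft.

98.7 lb·ft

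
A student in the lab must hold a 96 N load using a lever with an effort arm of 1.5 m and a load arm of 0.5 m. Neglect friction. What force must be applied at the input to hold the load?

32 N

Lever MA = effort arm / load arm = 1.5/0.5 = 3.
Effort = load / MA = 96 / 3 = 32 N.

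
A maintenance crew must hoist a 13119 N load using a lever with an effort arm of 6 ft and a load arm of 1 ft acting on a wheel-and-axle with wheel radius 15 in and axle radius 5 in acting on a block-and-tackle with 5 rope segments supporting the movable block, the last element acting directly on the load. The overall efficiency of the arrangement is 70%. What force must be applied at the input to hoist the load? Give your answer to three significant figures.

208 N

Lever MA = effort arm / load arm = 6/1 = 6.
Wheel-and-axle MA = R/r = 15/5 = 3.
Block-and-tackle MA = number of supporting rope parts = 5.
Combined ideal MA = 6 × 3 × 5 = 90.
Actual MA = 90 × 0.70 = 63.
Effort = load / actual MA = 13119 / 63 = 208.24 N.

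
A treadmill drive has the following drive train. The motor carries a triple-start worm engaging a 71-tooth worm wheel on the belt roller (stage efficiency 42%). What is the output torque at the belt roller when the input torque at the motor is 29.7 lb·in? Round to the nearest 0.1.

295.2 lb·in

After the worm (71/3): 29.7 × 23.667 × 0.42 = 295.22 lb·in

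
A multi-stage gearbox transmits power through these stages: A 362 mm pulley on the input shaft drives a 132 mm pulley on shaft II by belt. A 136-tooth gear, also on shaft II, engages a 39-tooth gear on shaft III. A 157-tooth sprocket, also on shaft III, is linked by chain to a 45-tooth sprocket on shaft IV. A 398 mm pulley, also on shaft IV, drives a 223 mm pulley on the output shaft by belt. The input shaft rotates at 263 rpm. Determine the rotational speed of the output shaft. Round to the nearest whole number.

the input shaft → shaft II (belt, 132/362): 263 ÷ 0.36464 = 721.26 rpm
shaft II → shaft III (gear mesh, 39/136): 721.26 ÷ 0.28676 = 2515.2 rpm
shaft III → shaft IV (chain, 45/157): 2515.2 ÷ 0.28662 = 8775.1 rpm
shaft IV → the output shaft (belt, 223/398): 8775.1 ÷ 0.5603 = 15661 rpm

15661 rpm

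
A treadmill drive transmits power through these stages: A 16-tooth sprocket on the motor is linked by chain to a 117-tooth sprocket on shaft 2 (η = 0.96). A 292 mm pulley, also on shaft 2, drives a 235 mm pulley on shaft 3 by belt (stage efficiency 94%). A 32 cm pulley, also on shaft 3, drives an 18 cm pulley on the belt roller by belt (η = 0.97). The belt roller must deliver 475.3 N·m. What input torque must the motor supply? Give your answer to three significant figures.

164 N·m

Overall ratio R = 7.3125 × 0.80479 × 0.5625 = 3.3103; overall efficiency η = 0.96 × 0.94 × 0.97 = 0.8753.
Input torque = output torque / (R × η) = 475.3 / (3.3103 × 0.8753) = 164.03 N·m.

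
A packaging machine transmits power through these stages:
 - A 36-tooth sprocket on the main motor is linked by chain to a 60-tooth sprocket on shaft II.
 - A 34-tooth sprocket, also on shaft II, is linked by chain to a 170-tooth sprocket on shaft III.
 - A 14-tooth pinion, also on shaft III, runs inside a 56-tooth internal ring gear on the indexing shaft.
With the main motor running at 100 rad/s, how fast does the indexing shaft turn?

Chain: ratio = 60/36 = 1.6667, so shaft II turns at 100 / 1.6667 = 60 rad/s.
Chain: ratio = 170/34 = 5, so shaft III turns at 60 / 5 = 12 rad/s.
Internal gear: ratio = 56/14 = 4, so the indexing shaft turns at 12 / 4 = 3 rad/s.

3 rad/s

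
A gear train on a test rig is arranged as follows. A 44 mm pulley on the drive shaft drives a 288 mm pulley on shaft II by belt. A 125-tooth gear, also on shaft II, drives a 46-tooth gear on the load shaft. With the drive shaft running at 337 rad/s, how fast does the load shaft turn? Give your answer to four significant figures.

139.9 rad/s

Belt: ratio = 288/44 = 6.5455, so shaft II turns at 337 / 6.5455 = 51.486 rad/s.
Gear mesh: ratio = 46/125 = 0.368, so the load shaft turns at 51.486 / 0.368 = 139.91 rad/s.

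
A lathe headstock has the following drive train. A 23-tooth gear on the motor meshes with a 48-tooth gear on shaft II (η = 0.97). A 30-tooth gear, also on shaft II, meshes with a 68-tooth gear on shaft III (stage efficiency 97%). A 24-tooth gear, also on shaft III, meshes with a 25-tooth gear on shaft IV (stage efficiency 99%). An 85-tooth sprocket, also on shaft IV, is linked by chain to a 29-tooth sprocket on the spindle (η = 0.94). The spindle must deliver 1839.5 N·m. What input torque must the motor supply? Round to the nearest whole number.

Overall ratio R = 2.087 × 2.2667 × 1.0417 × 0.34118 = 1.6812; overall efficiency η = 0.97 × 0.97 × 0.99 × 0.94 = 0.8756.
Input torque = output torque / (R × η) = 1839.5 / (1.6812 × 0.8756) = 1249.6 N·m.

1250 N·m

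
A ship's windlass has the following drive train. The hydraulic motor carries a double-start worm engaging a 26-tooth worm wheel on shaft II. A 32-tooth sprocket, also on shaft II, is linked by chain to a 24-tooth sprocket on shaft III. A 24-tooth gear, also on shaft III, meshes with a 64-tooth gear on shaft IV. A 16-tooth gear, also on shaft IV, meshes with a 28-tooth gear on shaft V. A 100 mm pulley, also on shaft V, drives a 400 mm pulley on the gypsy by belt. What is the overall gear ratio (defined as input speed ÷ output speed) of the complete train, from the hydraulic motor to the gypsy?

Each stage contributes driven/driver: worm 26/2 = 13, chain 24/32 = 0.75, gear mesh 64/24 = 2.6667, gear mesh 28/16 = 1.75, belt 400/100 = 4.
Overall: 13 × 0.75 × 2.6667 × 1.75 × 4 = 182.

182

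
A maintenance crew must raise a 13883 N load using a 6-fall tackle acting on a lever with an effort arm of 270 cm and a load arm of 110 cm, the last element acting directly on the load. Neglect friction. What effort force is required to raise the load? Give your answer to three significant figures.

943 N

Block-and-tackle MA = number of supporting rope parts = 6.
Lever MA = effort arm / load arm = 270/110 = 2.4545.
Combined ideal MA = 6 × 2.4545 = 14.727.
Effort = load / MA = 13883 / 14.727 = 942.67 N.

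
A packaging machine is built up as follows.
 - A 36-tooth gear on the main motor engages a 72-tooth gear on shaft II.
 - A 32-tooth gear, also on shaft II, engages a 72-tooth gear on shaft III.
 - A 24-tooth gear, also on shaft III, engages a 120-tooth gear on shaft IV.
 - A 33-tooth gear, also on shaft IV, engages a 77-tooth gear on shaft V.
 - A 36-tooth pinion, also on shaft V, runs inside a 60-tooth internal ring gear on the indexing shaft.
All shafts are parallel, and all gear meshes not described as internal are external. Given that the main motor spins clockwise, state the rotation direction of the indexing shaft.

clockwise

the main motor → shaft II: external mesh, 1 reversal → CCW.
shaft II → shaft III: external mesh, 1 reversal → CW.
shaft III → shaft IV: external mesh, 1 reversal → CCW.
shaft IV → shaft V: external mesh, 1 reversal → CW.
shaft V → the indexing shaft: internal mesh, same direction → CW.
4 reversals in total — an even number — so the indexing shaft turns the same way as the main motor.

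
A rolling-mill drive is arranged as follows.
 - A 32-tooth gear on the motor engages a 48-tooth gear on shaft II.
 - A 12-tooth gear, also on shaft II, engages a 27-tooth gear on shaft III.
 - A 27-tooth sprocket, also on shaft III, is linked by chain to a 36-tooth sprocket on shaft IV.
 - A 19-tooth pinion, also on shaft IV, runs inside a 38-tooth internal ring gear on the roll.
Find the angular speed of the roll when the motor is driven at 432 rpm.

48 rpm

the motor → shaft II (gear mesh, 48/32): 432 ÷ 1.5 = 288 rpm
shaft II → shaft III (gear mesh, 27/12): 288 ÷ 2.25 = 128 rpm
shaft III → shaft IV (chain, 36/27): 128 ÷ 1.3333 = 96 rpm
shaft IV → the roll (internal gear, 38/19): 96 ÷ 2 = 48 rpm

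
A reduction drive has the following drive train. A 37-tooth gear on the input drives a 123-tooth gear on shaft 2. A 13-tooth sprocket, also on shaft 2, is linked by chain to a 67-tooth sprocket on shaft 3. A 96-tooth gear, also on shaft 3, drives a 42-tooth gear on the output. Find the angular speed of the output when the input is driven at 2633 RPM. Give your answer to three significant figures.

gear mesh 123/37 = 3.3243 → 2633/3.3243 = 792.04 RPM
chain 67/13 = 5.1538 → 792.04/5.1538 = 153.68 RPM
gear mesh 42/96 = 0.4375 → 153.68/0.4375 = 351.27 RPM

351 RPM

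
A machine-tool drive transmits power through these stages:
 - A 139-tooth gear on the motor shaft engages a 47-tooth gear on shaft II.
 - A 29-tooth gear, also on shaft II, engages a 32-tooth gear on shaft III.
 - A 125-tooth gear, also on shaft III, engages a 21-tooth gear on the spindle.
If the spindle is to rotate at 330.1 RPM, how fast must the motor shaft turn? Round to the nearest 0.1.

Overall ratio R = 0.33813 × 1.1034 × 0.168 = 0.062682.
Required input speed = output speed × R = 330.1 × 0.062682 = 20.691 RPM.

20.7 RPM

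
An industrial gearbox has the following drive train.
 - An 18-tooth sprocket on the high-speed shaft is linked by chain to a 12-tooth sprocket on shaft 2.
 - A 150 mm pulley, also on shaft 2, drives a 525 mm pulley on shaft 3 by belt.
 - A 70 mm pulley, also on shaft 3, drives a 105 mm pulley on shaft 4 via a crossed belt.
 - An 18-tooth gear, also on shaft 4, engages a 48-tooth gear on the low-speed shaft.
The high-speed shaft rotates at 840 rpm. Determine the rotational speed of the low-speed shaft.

Chain: ratio = 12/18 = 0.66667, so shaft 2 turns at 840 / 0.66667 = 1260 rpm.
Belt: ratio = 525/150 = 3.5, so shaft 3 turns at 1260 / 3.5 = 360 rpm.
Belt: ratio = 105/70 = 1.5, so shaft 4 turns at 360 / 1.5 = 240 rpm.
Gear mesh: ratio = 48/18 = 2.6667, so the low-speed shaft turns at 240 / 2.6667 = 90 rpm.

90 rpm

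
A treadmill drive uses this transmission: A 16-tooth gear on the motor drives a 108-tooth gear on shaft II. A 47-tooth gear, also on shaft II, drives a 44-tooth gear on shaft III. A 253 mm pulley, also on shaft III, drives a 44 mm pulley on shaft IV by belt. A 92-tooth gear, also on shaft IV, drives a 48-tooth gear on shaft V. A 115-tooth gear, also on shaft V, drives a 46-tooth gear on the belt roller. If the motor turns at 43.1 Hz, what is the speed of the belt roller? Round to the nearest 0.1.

the motor → shaft II (gear mesh, 108/16): 43.1 ÷ 6.75 = 6.3852 Hz
shaft II → shaft III (gear mesh, 44/47): 6.3852 ÷ 0.93617 = 6.8205 Hz
shaft III → shaft IV (belt, 44/253): 6.8205 ÷ 0.17391 = 39.218 Hz
shaft IV → shaft V (gear mesh, 48/92): 39.218 ÷ 0.52174 = 75.168 Hz
shaft V → the belt roller (gear mesh, 46/115): 75.168 ÷ 0.4 = 187.92 Hz

187.9 Hz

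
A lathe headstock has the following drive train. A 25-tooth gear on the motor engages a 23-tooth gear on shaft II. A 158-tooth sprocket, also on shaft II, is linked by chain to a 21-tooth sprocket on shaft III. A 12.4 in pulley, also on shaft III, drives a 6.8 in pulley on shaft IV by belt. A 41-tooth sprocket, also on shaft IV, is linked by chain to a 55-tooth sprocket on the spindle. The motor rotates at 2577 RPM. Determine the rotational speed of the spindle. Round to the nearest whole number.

28648 RPM

the motor → shaft II (gear mesh, 23/25): 2577 ÷ 0.92 = 2801.1 RPM
shaft II → shaft III (chain, 21/158): 2801.1 ÷ 0.13291 = 21075 RPM
shaft III → shaft IV (belt, 6.8/12.4): 21075 ÷ 0.54839 = 38431 RPM
shaft IV → the spindle (chain, 55/41): 38431 ÷ 1.3415 = 28648 RPM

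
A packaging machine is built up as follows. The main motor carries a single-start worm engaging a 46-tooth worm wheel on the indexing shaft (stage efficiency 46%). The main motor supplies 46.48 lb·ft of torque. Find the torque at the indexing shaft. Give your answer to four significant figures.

983.5 lb·ft

worm 46/1 = 46 → τ = 46.48·46·0.46 = 983.52 lb·ft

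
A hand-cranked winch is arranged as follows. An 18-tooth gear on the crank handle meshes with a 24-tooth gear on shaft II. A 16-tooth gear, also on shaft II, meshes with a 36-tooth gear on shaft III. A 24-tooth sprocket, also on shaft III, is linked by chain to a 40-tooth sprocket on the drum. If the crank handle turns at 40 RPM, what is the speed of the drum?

8 RPM

Gear mesh: ratio = 24/18 = 1.3333, so shaft II turns at 40 / 1.3333 = 30 RPM.
Gear mesh: ratio = 36/16 = 2.25, so shaft III turns at 30 / 2.25 = 13.333 RPM.
Chain: ratio = 40/24 = 1.6667, so the drum turns at 13.333 / 1.6667 = 8 RPM.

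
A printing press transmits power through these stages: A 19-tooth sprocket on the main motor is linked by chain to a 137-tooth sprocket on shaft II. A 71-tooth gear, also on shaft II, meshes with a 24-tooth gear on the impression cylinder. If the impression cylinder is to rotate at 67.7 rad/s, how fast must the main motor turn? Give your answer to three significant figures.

Overall ratio R = 7.2105 × 0.33803 = 2.4374.
Required input speed = output speed × R = 67.7 × 2.4374 = 165.01 rad/s.

165 rad/s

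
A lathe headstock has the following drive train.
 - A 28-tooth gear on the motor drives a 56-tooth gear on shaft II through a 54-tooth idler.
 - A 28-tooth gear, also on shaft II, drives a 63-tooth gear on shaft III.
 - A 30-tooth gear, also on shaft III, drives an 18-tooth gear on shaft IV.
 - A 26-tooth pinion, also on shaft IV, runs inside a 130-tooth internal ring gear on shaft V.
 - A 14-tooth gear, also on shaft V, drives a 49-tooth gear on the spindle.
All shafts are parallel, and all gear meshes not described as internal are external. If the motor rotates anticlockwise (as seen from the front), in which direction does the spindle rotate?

the motor → shaft II: driver → idler → driven is 2 external meshes, 2 reversals → CCW.
shaft II → shaft III: external mesh, 1 reversal → CW.
shaft III → shaft IV: external mesh, 1 reversal → CCW.
shaft IV → shaft V: internal mesh, same direction → CCW.
shaft V → the spindle: external mesh, 1 reversal → CW.
5 reversals in total — an odd number — so the spindle turns opposite to the motor.

clockwise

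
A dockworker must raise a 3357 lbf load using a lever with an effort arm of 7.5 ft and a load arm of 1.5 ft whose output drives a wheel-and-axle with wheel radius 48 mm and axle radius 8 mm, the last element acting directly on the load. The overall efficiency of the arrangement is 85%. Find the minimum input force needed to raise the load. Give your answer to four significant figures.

131.6 lbf

Lever MA = effort arm / load arm = 7.5/1.5 = 5.
Wheel-and-axle MA = R/r = 48/8 = 6.
Combined ideal MA = 5 × 6 = 30.
Actual MA = 30 × 0.85 = 25.5.
Effort = load / actual MA = 3357 / 25.5 = 131.65 lbf.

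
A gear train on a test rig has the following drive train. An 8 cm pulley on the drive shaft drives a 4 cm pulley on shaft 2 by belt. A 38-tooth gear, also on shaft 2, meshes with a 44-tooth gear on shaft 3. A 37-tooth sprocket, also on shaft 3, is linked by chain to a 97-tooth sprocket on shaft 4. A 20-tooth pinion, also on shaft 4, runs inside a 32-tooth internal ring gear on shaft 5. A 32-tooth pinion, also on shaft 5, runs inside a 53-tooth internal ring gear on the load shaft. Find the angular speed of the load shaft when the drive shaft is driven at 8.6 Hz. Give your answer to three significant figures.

2.14 Hz

the drive shaft → shaft 2 (belt, 4/8): 8.6 ÷ 0.5 = 17.2 Hz
shaft 2 → shaft 3 (gear mesh, 44/38): 17.2 ÷ 1.1579 = 14.855 Hz
shaft 3 → shaft 4 (chain, 97/37): 14.855 ÷ 2.6216 = 5.6662 Hz
shaft 4 → shaft 5 (internal gear, 32/20): 5.6662 ÷ 1.6 = 3.5414 Hz
shaft 5 → the load shaft (internal gear, 53/32): 3.5414 ÷ 1.6562 = 2.1382 Hz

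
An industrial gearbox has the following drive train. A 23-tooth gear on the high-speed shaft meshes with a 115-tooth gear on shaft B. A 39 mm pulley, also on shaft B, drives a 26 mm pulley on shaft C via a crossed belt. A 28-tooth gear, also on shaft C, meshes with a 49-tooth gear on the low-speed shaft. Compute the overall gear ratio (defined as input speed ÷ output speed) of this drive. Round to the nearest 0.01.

Each stage contributes driven/driver: gear mesh 115/23 = 5, belt 26/39 = 0.66667, gear mesh 49/28 = 1.75.
Overall: 5 × 0.66667 × 1.75 = 5.8333.

5.83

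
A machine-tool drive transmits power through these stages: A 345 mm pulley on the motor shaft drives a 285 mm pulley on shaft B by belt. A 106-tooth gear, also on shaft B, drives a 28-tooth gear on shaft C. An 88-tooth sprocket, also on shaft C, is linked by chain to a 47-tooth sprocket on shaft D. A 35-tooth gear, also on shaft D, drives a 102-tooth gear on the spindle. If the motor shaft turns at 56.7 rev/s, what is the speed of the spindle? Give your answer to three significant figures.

167 rev/s

the motor shaft → shaft B (belt, 285/345): 56.7 ÷ 0.82609 = 68.637 rev/s
shaft B → shaft C (gear mesh, 28/106): 68.637 ÷ 0.26415 = 259.84 rev/s
shaft C → shaft D (chain, 47/88): 259.84 ÷ 0.53409 = 486.51 rev/s
shaft D → the spindle (gear mesh, 102/35): 486.51 ÷ 2.9143 = 166.94 rev/s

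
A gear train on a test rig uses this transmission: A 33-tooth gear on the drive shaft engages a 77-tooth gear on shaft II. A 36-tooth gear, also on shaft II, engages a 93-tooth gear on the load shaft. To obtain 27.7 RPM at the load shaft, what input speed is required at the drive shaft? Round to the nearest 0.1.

Overall ratio R = 2.3333 × 2.5833 = 6.0278.
Required input speed = output speed × R = 27.7 × 6.0278 = 166.97 RPM.

167.0 RPM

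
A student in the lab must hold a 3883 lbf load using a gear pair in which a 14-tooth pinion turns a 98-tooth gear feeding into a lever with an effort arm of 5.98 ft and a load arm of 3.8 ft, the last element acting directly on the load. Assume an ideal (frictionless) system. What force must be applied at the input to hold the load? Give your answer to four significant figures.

352.5 lbf

Gear pair MA = 98/14 = 7.
Lever MA = effort arm / load arm = 5.98/3.8 = 1.5737.
Combined ideal MA = 7 × 1.5737 = 11.016.
Effort = load / MA = 3883 / 11.016 = 352.49 lbf.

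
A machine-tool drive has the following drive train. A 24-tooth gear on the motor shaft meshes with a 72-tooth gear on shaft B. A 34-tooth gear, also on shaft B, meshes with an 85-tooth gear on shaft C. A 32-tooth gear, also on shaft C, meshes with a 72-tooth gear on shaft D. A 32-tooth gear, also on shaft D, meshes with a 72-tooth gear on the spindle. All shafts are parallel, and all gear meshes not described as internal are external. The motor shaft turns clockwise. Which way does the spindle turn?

the motor shaft → shaft B: external mesh, 1 reversal → CCW.
shaft B → shaft C: external mesh, 1 reversal → CW.
shaft C → shaft D: external mesh, 1 reversal → CCW.
shaft D → the spindle: external mesh, 1 reversal → CW.
4 reversals in total — an even number — so the spindle turns the same way as the motor shaft.

clockwise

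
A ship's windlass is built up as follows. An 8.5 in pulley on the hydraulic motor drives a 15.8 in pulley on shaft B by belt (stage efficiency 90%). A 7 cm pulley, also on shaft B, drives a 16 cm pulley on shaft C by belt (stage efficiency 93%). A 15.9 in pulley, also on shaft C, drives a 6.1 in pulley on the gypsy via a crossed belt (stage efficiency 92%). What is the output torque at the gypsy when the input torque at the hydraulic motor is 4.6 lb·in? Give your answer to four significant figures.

5.774 lb·in

Belt: ratio = 15.8/8.5 = 1.8588; torque at shaft B = 4.6 × 1.8588 × 0.90 = 7.6955 lb·in.
Belt: ratio = 16/7 = 2.2857; torque at shaft C = 7.6955 × 2.2857 × 0.93 = 16.358 lb·in.
Belt: ratio = 6.1/15.9 = 0.38365; torque at the gypsy = 16.358 × 0.38365 × 0.92 = 5.7738 lb·in.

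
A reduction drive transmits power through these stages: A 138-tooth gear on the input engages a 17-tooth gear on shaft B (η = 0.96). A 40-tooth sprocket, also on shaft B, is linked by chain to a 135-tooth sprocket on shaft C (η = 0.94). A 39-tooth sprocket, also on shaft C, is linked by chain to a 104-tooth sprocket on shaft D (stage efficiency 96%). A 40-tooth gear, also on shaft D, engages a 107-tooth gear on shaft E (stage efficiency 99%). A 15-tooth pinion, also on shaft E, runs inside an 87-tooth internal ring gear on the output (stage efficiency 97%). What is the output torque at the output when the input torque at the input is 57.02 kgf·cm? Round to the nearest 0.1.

Gear mesh: ratio = 17/138 = 0.12319; torque at shaft B = 57.02 × 0.12319 × 0.96 = 6.7432 kgf·cm.
Chain: ratio = 135/40 = 3.375; torque at shaft C = 6.7432 × 3.375 × 0.94 = 21.393 kgf·cm.
Chain: ratio = 104/39 = 2.6667; torque at shaft D = 21.393 × 2.6667 × 0.96 = 54.766 kgf·cm.
Gear mesh: ratio = 107/40 = 2.675; torque at shaft E = 54.766 × 2.675 × 0.99 = 145.03 kgf·cm.
Internal gear: ratio = 87/15 = 5.8; torque at the output = 145.03 × 5.8 × 0.97 = 815.96 kgf·cm.

816.0 kgf·cm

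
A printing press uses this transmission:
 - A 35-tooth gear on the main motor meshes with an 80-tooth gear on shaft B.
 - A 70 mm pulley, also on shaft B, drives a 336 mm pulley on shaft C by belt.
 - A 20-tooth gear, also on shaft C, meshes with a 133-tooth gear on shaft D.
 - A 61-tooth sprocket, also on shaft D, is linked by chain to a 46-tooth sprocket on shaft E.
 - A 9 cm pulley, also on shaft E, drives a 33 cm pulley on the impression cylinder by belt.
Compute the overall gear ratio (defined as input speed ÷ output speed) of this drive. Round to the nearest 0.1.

Each stage contributes driven/driver: gear mesh 80/35 = 2.2857, belt 336/70 = 4.8, gear mesh 133/20 = 6.65, chain 46/61 = 0.7541, belt 33/9 = 3.6667.
Overall: 2.2857 × 4.8 × 6.65 × 0.7541 × 3.6667 = 201.74.

201.7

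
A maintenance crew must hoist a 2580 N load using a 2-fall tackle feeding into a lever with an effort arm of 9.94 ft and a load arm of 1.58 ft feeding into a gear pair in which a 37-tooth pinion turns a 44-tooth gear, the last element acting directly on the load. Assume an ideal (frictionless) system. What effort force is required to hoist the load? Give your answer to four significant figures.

Block-and-tackle MA = number of supporting rope parts = 2.
Lever MA = effort arm / load arm = 9.94/1.58 = 6.2911.
Gear pair MA = 44/37 = 1.1892.
Combined ideal MA = 2 × 6.2911 × 1.1892 = 14.963.
Effort = load / MA = 2580 / 14.963 = 172.43 N.

172.4 N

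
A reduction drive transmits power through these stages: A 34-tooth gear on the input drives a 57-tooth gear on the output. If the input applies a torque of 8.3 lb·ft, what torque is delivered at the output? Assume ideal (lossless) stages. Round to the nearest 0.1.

gear mesh 57/34 = 1.6765 → τ = 8.3·1.6765 = 13.915 lb·ft

13.9 lb·ft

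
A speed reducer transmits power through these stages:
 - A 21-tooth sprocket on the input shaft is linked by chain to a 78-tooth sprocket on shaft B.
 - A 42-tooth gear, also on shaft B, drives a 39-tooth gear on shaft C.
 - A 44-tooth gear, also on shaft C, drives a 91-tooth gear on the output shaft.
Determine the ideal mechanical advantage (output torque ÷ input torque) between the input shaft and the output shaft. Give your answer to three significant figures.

7.13

Each stage contributes driven/driver: chain 78/21 = 3.7143, gear mesh 39/42 = 0.92857, gear mesh 91/44 = 2.0682.
Overall: 3.7143 × 0.92857 × 2.0682 = 7.1331.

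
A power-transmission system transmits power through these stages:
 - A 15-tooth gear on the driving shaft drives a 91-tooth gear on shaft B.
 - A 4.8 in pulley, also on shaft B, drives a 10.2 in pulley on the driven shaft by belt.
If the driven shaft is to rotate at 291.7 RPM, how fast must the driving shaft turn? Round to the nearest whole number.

3760 RPM

Overall ratio R = 6.0667 × 2.125 = 12.892.
Required input speed = output speed × R = 291.7 × 12.892 = 3760.5 RPM.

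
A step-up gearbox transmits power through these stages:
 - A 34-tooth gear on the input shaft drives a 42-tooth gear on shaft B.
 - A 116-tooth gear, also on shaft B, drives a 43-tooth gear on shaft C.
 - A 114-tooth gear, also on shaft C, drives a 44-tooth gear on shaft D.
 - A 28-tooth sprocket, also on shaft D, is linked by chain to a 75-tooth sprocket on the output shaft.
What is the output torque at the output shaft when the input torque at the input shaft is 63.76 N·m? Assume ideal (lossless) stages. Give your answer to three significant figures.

30.2 N·m

Gear mesh: ratio = 42/34 = 1.2353; torque at shaft B = 63.76 × 1.2353 = 78.762 N·m.
Gear mesh: ratio = 43/116 = 0.37069; torque at shaft C = 78.762 × 0.37069 = 29.196 N·m.
Gear mesh: ratio = 44/114 = 0.38596; torque at shaft D = 29.196 × 0.38596 = 11.269 N·m.
Chain: ratio = 75/28 = 2.6786; torque at the output shaft = 11.269 × 2.6786 = 30.184 N·m.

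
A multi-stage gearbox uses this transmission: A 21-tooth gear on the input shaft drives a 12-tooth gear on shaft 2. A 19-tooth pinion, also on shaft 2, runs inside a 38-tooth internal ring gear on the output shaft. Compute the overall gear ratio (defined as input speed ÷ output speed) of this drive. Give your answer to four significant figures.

Each stage contributes driven/driver: gear mesh 12/21 = 0.57143, internal gear 38/19 = 2.
Overall: 0.57143 × 2 = 1.1429.

1.143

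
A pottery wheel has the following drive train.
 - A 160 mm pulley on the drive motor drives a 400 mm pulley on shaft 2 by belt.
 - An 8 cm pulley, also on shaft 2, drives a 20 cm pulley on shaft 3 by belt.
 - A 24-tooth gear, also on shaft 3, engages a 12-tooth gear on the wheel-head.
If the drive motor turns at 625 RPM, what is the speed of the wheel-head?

200 RPM

the drive motor → shaft 2 (belt, 400/160): 625 ÷ 2.5 = 250 RPM
shaft 2 → shaft 3 (belt, 20/8): 250 ÷ 2.5 = 100 RPM
shaft 3 → the wheel-head (gear mesh, 12/24): 100 ÷ 0.5 = 200 RPM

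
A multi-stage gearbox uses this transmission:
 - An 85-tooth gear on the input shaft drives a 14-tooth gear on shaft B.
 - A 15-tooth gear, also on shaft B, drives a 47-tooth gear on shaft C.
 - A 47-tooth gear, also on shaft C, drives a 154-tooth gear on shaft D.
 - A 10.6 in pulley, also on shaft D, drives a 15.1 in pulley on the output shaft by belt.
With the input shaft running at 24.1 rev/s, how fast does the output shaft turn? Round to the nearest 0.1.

Gear mesh: ratio = 14/85 = 0.16471, so shaft B turns at 24.1 / 0.16471 = 146.32 rev/s.
Gear mesh: ratio = 47/15 = 3.1333, so shaft C turns at 146.32 / 3.1333 = 46.698 rev/s.
Gear mesh: ratio = 154/47 = 3.2766, so shaft D turns at 46.698 / 3.2766 = 14.252 rev/s.
Belt: ratio = 15.1/10.6 = 1.4245, so the output shaft turns at 14.252 / 1.4245 = 10.005 rev/s.

10.0 rev/s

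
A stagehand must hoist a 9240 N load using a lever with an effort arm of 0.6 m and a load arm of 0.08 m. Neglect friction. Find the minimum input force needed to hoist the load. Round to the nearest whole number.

Lever MA = effort arm / load arm = 0.6/0.08 = 7.5.
Effort = load / MA = 9240 / 7.5 = 1232 N.

1232 N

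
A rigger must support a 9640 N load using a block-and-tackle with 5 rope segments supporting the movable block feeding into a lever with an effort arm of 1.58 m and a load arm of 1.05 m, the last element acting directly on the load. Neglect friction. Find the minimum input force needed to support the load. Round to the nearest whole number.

1281 N

Block-and-tackle MA = number of supporting rope parts = 5.
Lever MA = effort arm / load arm = 1.58/1.05 = 1.5048.
Combined ideal MA = 5 × 1.5048 = 7.5238.
Effort = load / MA = 9640 / 7.5238 = 1281.3 N.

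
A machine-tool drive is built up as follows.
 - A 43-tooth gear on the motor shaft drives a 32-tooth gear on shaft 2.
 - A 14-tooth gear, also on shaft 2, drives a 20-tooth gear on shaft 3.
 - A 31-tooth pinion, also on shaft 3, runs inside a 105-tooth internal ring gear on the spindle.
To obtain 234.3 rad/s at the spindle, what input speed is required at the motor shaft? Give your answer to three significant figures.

844 rad/s

Overall ratio R = 0.74419 × 1.4286 × 3.3871 = 3.6009.
Required input speed = output speed × R = 234.3 × 3.6009 = 843.69 rad/s.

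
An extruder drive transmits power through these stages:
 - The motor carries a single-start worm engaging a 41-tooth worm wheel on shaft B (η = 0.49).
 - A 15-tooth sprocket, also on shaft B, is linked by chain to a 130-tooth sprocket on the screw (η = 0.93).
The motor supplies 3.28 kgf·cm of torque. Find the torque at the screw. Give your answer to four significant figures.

531.1 kgf·cm

worm 41/1 = 41 → τ = 3.28·41·0.49 = 65.895 kgf·cm
chain 130/15 = 8.6667 → τ = 65.895·8.6667·0.93 = 531.12 kgf·cm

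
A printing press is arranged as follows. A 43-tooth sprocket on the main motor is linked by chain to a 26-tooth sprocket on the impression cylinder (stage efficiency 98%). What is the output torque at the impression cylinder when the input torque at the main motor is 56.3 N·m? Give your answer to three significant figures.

33.4 N·m

After the chain (26/43): 56.3 × 0.60465 × 0.98 = 33.361 N·m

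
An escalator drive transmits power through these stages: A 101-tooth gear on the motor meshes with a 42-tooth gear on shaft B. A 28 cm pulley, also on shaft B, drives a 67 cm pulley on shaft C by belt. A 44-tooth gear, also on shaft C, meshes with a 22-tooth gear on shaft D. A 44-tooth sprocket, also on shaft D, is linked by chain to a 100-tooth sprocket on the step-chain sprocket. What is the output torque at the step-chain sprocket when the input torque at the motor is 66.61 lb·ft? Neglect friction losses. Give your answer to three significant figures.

After the gear mesh (42/101): 66.61 × 0.41584 = 27.699 lb·ft
After the belt (67/28): 27.699 × 2.3929 = 66.28 lb·ft
After the gear mesh (22/44): 66.28 × 0.5 = 33.14 lb·ft
After the chain (100/44): 33.14 × 2.2727 = 75.318 lb·ft

75.3 lb·ft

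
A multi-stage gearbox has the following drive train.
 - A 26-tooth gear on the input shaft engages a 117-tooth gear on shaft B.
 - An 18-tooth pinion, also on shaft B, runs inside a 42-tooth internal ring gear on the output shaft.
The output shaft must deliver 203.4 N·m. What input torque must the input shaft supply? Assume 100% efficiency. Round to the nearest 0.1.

Overall ratio R = 4.5 × 2.3333 = 10.5.
Input torque = output torque / R = 203.4 / 10.5 = 19.371 N·m.

19.4 N·m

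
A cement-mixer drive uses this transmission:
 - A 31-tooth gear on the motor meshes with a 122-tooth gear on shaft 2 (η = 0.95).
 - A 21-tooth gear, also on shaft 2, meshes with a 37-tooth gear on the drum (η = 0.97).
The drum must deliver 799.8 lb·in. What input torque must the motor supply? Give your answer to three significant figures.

125 lb·in

Overall ratio R = 3.9355 × 1.7619 = 6.9339; overall efficiency η = 0.95 × 0.97 = 0.9215.
Input torque = output torque / (R × η) = 799.8 / (6.9339 × 0.9215) = 125.17 lb·in.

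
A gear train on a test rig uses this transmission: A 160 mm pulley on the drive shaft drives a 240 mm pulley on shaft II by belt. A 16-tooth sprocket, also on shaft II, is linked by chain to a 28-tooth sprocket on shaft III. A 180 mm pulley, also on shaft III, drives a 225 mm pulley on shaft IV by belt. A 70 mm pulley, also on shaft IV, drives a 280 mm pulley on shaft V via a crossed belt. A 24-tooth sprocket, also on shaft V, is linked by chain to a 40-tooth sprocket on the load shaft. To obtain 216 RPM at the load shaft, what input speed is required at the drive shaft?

4725 RPM

Overall ratio R = 1.5 × 1.75 × 1.25 × 4 × 1.6667 = 21.875.
Required input speed = output speed × R = 216 × 21.875 = 4725 RPM.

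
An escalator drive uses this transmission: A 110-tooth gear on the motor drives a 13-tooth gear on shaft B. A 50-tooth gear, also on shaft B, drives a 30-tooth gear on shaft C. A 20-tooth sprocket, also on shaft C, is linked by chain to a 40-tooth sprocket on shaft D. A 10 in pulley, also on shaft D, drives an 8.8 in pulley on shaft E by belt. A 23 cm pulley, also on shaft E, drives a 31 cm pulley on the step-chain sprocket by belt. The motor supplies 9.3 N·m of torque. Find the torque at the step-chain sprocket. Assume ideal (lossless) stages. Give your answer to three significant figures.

Gear mesh: ratio = 13/110 = 0.11818; torque at shaft B = 9.3 × 0.11818 = 1.0991 N·m.
Gear mesh: ratio = 30/50 = 0.6; torque at shaft C = 1.0991 × 0.6 = 0.65945 N·m.
Chain: ratio = 40/20 = 2; torque at shaft D = 0.65945 × 2 = 1.3189 N·m.
Belt: ratio = 8.8/10 = 0.88; torque at shaft E = 1.3189 × 0.88 = 1.1606 N·m.
Belt: ratio = 31/23 = 1.3478; torque at the step-chain sprocket = 1.1606 × 1.3478 = 1.5643 N·m.

1.56 N·m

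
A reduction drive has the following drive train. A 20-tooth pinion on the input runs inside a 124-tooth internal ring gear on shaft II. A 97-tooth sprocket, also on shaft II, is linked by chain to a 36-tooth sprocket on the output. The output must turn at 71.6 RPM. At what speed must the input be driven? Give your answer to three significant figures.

165 RPM

Overall ratio R = 6.2 × 0.37113 = 2.301.
Required input speed = output speed × R = 71.6 × 2.301 = 164.75 RPM.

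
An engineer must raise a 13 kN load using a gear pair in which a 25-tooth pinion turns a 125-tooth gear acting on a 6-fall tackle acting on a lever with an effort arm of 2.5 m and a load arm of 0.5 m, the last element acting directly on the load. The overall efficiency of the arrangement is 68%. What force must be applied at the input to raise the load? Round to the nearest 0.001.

Gear pair MA = 125/25 = 5.
Block-and-tackle MA = number of supporting rope parts = 6.
Lever MA = effort arm / load arm = 2.5/0.5 = 5.
Combined ideal MA = 5 × 6 × 5 = 150.
Actual MA = 150 × 0.68 = 102.
Effort = load / actual MA = 13 / 102 = 0.12745 kN.

0.127 kN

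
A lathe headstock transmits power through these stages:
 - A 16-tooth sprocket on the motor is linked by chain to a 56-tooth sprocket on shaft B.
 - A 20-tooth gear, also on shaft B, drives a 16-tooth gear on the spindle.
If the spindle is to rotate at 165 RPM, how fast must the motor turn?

Overall ratio R = 3.5 × 0.8 = 2.8.
Required input speed = output speed × R = 165 × 2.8 = 462 RPM.

462 RPM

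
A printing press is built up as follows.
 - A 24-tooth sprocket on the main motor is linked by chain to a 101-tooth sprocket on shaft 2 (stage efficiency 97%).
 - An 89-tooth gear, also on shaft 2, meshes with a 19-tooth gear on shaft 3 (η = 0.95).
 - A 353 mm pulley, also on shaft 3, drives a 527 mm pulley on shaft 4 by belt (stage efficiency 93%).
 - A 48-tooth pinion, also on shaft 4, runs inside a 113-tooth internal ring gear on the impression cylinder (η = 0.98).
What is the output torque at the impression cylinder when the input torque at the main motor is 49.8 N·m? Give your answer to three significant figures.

After the chain (101/24): 49.8 × 4.2083 × 0.97 = 203.29 N·m
After the gear mesh (19/89): 203.29 × 0.21348 × 0.95 = 41.229 N·m
After the belt (527/353): 41.229 × 1.4929 × 0.93 = 57.242 N·m
After the internal gear (113/48): 57.242 × 2.3542 × 0.98 = 132.06 N·m

132 N·m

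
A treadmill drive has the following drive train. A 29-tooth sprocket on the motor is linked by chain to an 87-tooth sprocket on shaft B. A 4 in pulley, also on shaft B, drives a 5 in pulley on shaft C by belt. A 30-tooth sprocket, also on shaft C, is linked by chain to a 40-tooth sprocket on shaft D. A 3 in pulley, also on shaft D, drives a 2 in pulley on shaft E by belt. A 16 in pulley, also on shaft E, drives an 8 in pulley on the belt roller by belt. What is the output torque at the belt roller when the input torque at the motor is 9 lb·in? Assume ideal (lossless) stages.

Chain: ratio = 87/29 = 3; torque at shaft B = 9 × 3 = 27 lb·in.
Belt: ratio = 5/4 = 1.25; torque at shaft C = 27 × 1.25 = 33.75 lb·in.
Chain: ratio = 40/30 = 1.3333; torque at shaft D = 33.75 × 1.3333 = 45 lb·in.
Belt: ratio = 2/3 = 0.66667; torque at shaft E = 45 × 0.66667 = 30 lb·in.
Belt: ratio = 8/16 = 0.5; torque at the belt roller = 30 × 0.5 = 15 lb·in.

15 lb·in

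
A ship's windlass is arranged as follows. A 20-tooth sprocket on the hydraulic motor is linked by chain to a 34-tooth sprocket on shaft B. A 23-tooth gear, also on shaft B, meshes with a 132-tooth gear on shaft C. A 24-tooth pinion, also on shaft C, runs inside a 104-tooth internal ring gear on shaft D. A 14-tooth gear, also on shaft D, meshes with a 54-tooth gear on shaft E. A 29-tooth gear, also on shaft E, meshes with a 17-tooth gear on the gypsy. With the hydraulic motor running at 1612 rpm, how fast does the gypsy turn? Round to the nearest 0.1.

16.9 rpm

Chain: ratio = 34/20 = 1.7, so shaft B turns at 1612 / 1.7 = 948.24 rpm.
Gear mesh: ratio = 132/23 = 5.7391, so shaft C turns at 948.24 / 5.7391 = 165.22 rpm.
Internal gear: ratio = 104/24 = 4.3333, so shaft D turns at 165.22 / 4.3333 = 38.128 rpm.
Gear mesh: ratio = 54/14 = 3.8571, so shaft E turns at 38.128 / 3.8571 = 9.8851 rpm.
Gear mesh: ratio = 17/29 = 0.58621, so the gypsy turns at 9.8851 / 0.58621 = 16.863 rpm.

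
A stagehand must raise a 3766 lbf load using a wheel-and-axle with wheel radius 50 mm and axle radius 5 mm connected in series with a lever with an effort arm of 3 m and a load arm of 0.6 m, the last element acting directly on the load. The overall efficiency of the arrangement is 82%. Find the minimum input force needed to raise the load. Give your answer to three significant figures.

91.9 lbf

Wheel-and-axle MA = R/r = 50/5 = 10.
Lever MA = effort arm / load arm = 3/0.6 = 5.
Combined ideal MA = 10 × 5 = 50.
Actual MA = 50 × 0.82 = 41.
Effort = load / actual MA = 3766 / 41 = 91.854 lbf.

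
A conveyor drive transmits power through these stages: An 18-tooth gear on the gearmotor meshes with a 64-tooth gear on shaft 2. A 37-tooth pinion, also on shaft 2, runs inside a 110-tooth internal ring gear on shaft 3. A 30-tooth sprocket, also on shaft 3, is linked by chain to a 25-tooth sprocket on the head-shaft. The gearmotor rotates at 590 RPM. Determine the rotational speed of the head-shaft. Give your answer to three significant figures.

the gearmotor → shaft 2 (gear mesh, 64/18): 590 ÷ 3.5556 = 165.94 RPM
shaft 2 → shaft 3 (internal gear, 110/37): 165.94 ÷ 2.973 = 55.815 RPM
shaft 3 → the head-shaft (chain, 25/30): 55.815 ÷ 0.83333 = 66.978 RPM

67.0 RPM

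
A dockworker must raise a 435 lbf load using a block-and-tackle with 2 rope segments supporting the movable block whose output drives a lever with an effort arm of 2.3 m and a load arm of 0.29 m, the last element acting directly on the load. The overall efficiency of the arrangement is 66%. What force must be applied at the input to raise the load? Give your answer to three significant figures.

41.6 lbf

Block-and-tackle MA = number of supporting rope parts = 2.
Lever MA = effort arm / load arm = 2.3/0.29 = 7.931.
Combined ideal MA = 2 × 7.931 = 15.862.
Actual MA = 15.862 × 0.66 = 10.469.
Effort = load / actual MA = 435 / 10.469 = 41.551 lbf.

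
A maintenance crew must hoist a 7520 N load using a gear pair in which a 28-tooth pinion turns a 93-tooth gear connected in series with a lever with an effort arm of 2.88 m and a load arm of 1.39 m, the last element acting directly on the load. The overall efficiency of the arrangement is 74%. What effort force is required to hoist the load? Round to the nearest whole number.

1477 N

Gear pair MA = 93/28 = 3.3214.
Lever MA = effort arm / load arm = 2.88/1.39 = 2.0719.
Combined ideal MA = 3.3214 × 2.0719 = 6.8818.
Actual MA = 6.8818 × 0.74 = 5.0925.
Effort = load / actual MA = 7520 / 5.0925 = 1476.7 N.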